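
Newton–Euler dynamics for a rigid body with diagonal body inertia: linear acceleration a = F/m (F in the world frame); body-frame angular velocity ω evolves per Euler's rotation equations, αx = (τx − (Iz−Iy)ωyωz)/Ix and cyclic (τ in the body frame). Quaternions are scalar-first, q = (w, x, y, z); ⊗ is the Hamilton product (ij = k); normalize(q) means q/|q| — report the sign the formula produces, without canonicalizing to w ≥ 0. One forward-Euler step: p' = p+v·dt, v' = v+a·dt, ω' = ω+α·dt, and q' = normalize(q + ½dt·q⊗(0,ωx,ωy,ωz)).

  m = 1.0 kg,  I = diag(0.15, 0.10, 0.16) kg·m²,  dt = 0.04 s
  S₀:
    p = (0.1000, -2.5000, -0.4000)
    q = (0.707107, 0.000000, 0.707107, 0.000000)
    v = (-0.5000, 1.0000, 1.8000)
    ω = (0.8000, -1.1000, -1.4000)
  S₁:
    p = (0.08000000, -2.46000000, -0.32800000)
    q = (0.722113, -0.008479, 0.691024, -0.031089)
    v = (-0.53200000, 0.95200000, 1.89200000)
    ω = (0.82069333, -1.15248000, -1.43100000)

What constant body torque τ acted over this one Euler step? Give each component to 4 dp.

τ = (0.1700, -0.1200, -0.0800)

Δω = ω₁−ω₀ = (0.02069333, -0.05248000, -0.03100000)
τ = I·(Δω/dt) + ω₀×(Iω₀) = (0.1700, -0.1200, -0.0800)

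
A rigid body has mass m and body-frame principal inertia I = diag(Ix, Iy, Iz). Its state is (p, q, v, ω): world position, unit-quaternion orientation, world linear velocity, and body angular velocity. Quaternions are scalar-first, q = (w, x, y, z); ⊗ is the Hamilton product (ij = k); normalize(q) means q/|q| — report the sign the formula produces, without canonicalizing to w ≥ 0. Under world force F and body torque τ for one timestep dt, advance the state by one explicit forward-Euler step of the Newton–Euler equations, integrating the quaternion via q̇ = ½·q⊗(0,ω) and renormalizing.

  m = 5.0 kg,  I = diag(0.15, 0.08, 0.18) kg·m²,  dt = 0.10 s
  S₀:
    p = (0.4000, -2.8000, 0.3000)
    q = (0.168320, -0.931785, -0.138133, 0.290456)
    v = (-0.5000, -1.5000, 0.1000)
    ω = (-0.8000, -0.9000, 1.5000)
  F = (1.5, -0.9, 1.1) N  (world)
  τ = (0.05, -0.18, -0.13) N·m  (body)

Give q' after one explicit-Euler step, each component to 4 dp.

q' = (0.1026, -0.9315, -0.0870, 0.3379)

2q̇ = q⊗(0,ω) = (-1.3054317, -0.0804451, 1.0138247, 0.9805801)
updated quaternion q' = (0.1026, -0.9315, -0.0870, 0.3379)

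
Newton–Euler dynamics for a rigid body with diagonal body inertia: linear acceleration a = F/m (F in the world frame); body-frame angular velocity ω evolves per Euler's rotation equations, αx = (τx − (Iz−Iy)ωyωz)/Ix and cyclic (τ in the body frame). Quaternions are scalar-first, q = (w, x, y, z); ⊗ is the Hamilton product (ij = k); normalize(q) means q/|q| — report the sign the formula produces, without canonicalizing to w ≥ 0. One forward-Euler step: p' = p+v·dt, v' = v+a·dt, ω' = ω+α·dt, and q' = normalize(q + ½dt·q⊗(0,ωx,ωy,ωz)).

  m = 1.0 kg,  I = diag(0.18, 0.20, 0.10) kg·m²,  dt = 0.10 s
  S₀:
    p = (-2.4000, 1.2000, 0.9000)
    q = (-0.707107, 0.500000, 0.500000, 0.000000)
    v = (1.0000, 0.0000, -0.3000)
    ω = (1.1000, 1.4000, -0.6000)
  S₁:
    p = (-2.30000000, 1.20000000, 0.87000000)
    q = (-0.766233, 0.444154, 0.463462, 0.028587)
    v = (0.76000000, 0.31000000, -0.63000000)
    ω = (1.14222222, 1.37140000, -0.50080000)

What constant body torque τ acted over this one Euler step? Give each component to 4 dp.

τ = (0.1600, -0.1100, 0.1300)

Δω = ω₁−ω₀ = (0.04222222, -0.02860000, 0.09920000)
I·α + gyro = (0.1600, -0.1100, 0.1300)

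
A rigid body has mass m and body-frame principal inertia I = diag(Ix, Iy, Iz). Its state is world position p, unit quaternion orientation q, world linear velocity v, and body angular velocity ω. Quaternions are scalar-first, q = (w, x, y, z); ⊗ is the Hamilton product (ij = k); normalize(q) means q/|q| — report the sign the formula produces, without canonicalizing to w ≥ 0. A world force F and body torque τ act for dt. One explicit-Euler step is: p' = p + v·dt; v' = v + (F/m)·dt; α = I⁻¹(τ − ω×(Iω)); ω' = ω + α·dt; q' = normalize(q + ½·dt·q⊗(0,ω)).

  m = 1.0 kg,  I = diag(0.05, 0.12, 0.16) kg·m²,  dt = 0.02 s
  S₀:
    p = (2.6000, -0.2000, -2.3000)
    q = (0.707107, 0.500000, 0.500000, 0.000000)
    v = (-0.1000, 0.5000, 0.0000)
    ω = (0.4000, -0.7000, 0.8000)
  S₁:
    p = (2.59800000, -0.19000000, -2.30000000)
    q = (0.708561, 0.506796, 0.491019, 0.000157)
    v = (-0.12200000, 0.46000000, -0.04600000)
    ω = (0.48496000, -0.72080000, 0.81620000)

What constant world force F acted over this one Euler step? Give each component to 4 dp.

F = (-1.1000, -2.0000, -2.3000)

Δv = v₁−v₀ = (-0.02200000, -0.04000000, -0.04600000)
F = m·Δv/dt = (-1.1000, -2.0000, -2.3000)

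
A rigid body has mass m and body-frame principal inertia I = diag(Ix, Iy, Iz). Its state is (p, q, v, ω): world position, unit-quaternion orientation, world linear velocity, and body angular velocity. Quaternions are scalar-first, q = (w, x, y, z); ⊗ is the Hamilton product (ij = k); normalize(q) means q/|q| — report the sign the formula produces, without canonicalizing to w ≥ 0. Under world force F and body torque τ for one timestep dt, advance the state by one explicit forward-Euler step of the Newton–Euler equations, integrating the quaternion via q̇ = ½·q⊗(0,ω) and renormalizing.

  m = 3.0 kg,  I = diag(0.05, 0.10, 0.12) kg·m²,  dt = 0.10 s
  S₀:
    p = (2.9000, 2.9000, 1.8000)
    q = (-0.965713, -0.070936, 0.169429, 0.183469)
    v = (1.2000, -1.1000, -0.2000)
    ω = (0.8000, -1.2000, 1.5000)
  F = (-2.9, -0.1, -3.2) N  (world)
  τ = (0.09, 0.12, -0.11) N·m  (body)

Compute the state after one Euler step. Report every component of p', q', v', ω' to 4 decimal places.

p' = (3.0200, 2.7900, 1.7800)
q' = (-0.9613, -0.0854, 0.2387, 0.1079)
v' = (1.1033, -1.1033, -0.3067)
ω' = (1.0520, -0.9960, 1.4483)

ω×(Iω) gyroscopic = (-0.0360, -0.0840, -0.0480)
α = I⁻¹(τ − ω×Iω) = (2.5200, 2.0400, -0.5167)
new body rate ω' = (1.0520, -0.9960, 1.4483)
2q̇ = q⊗(0,ω) = (-0.0151399, -0.2982641, 1.4120348, -1.4989895)
q + ½dt·q⊗(0,ω), renormalized = (-0.9613, -0.0854, 0.2387, 0.1079)
p' = p + v·dt = (3.0200, 2.7900, 1.7800)
v' = v + a·dt = (1.1033, -1.1033, -0.3067)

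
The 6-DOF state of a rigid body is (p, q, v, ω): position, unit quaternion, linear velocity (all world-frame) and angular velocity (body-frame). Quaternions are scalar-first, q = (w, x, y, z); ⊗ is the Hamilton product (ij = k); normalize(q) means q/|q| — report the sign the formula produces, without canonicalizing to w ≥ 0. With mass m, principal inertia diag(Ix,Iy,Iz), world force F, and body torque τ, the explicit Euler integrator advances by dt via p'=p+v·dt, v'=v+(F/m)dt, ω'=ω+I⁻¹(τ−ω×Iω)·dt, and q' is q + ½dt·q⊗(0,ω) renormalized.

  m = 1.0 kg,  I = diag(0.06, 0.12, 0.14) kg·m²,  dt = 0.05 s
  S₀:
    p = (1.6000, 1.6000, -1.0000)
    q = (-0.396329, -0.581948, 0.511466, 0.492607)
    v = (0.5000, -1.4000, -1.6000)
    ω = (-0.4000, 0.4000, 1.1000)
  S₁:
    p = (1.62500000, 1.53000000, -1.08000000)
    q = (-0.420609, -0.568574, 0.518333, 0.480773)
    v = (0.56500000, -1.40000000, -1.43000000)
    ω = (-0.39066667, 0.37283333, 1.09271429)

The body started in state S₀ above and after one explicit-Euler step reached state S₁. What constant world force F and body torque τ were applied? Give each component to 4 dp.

velocity change Δv = (0.06500000, 0.00000000, 0.17000000)
applied force F = (1.3000, 0.0000, 3.4000)
rate change Δω = (0.00933333, -0.02716667, -0.00728571)
precession coupling = (0.0088, 0.0352, -0.0096)
I·α + gyro = (0.0200, -0.0300, -0.0300)

F = (1.3000, 0.0000, 3.4000)
τ = (0.0200, -0.0300, -0.0300)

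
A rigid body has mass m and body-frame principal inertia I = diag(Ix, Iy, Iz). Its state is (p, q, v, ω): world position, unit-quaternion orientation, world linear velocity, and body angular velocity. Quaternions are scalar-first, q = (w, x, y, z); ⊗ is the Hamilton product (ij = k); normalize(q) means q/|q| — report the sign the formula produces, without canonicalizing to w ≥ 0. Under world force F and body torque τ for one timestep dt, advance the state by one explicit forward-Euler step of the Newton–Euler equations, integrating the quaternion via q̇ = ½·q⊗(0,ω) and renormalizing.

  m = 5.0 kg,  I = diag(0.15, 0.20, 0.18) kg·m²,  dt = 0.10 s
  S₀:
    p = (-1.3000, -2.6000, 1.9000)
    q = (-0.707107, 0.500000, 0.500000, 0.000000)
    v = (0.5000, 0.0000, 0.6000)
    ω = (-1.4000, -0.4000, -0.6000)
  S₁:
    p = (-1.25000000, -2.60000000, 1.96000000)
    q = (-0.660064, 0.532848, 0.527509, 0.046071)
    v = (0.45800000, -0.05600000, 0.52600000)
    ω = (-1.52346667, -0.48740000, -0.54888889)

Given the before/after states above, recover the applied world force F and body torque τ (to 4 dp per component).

rate change Δω = (-0.12346667, -0.08740000, 0.05111111)
I·α + gyro = (-0.1900, -0.2000, 0.1200)
v₁ − v₀ = (-0.04200000, -0.05600000, -0.07400000)
F = m·Δv/dt = (-2.1000, -2.8000, -3.7000)

F = (-2.1000, -2.8000, -3.7000)
τ = (-0.1900, -0.2000, 0.1200)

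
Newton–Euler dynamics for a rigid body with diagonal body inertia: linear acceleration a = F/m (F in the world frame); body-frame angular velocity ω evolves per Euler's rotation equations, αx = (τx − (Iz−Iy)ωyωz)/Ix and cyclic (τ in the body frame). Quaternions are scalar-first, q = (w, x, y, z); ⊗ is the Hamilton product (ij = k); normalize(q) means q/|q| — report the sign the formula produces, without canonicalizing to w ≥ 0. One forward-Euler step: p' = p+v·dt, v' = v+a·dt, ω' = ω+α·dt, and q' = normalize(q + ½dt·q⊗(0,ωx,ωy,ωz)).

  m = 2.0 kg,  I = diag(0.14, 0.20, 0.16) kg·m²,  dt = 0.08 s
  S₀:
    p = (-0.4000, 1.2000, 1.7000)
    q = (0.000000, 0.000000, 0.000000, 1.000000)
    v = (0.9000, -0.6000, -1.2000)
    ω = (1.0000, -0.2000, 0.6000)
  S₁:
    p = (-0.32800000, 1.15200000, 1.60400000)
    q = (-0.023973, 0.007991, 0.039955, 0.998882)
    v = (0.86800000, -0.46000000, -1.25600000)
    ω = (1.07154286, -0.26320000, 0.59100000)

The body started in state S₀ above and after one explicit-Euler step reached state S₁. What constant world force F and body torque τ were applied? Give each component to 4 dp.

velocity change Δv = (-0.03200000, 0.14000000, -0.05600000)
m·(v₁−v₀)/dt = (-0.8000, 3.5000, -1.4000)
ω₁ − ω₀ = (0.07154286, -0.06320000, -0.00900000)
I·α + gyro = (0.1300, -0.1700, -0.0300)

F = (-0.8000, 3.5000, -1.4000)
τ = (0.1300, -0.1700, -0.0300)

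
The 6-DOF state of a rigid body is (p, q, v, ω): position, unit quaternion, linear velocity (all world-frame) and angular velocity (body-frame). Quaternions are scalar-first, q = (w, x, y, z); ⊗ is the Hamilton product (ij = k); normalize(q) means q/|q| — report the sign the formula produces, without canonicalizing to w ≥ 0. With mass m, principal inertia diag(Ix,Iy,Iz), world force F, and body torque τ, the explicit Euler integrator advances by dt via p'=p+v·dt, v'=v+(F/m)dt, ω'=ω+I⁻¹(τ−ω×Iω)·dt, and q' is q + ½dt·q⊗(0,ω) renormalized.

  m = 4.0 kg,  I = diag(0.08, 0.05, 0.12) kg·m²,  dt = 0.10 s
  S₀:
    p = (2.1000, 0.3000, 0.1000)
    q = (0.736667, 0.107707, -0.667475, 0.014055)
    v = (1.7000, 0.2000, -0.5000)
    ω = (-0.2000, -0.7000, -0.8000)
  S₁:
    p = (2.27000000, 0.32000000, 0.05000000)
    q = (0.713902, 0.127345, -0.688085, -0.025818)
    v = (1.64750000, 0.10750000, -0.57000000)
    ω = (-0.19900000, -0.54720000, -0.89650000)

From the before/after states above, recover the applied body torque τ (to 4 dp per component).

τ = (0.0400, 0.0700, -0.1200)

ω₁ − ω₀ = (0.00100000, 0.15280000, -0.09650000)
applied torque τ = (0.0400, 0.0700, -0.1200)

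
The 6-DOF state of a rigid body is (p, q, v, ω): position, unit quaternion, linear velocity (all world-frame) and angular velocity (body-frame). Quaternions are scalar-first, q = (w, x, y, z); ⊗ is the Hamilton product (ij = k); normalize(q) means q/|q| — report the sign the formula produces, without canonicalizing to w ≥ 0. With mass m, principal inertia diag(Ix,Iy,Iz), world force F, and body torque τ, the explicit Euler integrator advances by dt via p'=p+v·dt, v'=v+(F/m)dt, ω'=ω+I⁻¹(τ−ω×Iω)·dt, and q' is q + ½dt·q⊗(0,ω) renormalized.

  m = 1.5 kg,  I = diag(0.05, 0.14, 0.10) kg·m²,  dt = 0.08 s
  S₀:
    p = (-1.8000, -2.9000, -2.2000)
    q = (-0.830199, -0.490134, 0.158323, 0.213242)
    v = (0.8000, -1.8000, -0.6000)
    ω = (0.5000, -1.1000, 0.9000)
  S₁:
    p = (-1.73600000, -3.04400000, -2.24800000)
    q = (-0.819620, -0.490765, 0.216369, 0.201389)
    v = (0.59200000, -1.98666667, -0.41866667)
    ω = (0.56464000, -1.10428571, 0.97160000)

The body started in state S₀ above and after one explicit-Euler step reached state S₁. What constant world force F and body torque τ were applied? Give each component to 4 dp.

F = (-3.9000, -3.5000, 3.4000)
τ = (0.0800, -0.0300, 0.0400)

velocity change Δv = (-0.20800000, -0.18666667, 0.18133333)
applied force F = (-3.9000, -3.5000, 3.4000)
ω₁ − ω₀ = (0.06464000, -0.00428571, 0.07160000)
τ = I·(Δω/dt) + ω₀×(Iω₀) = (0.0800, -0.0300, 0.0400)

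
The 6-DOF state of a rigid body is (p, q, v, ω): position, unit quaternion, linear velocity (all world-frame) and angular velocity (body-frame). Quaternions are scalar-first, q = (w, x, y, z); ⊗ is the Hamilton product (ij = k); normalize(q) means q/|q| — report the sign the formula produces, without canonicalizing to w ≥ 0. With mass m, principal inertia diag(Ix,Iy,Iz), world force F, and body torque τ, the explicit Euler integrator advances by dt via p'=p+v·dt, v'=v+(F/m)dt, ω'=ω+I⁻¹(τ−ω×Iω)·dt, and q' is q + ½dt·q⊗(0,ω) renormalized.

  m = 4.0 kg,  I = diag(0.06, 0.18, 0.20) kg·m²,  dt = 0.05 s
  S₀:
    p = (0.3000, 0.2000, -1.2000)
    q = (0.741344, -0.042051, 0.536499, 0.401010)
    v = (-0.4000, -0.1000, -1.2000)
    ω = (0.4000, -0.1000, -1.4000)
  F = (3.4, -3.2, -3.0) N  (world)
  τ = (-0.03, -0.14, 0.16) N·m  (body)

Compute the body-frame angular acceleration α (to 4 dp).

α = (-0.5467, -1.2133, 0.8240)

precession coupling ω×(Iω) = (0.0028, 0.0784, -0.0048)
angular accel α = (-0.5467, -1.2133, 0.8240)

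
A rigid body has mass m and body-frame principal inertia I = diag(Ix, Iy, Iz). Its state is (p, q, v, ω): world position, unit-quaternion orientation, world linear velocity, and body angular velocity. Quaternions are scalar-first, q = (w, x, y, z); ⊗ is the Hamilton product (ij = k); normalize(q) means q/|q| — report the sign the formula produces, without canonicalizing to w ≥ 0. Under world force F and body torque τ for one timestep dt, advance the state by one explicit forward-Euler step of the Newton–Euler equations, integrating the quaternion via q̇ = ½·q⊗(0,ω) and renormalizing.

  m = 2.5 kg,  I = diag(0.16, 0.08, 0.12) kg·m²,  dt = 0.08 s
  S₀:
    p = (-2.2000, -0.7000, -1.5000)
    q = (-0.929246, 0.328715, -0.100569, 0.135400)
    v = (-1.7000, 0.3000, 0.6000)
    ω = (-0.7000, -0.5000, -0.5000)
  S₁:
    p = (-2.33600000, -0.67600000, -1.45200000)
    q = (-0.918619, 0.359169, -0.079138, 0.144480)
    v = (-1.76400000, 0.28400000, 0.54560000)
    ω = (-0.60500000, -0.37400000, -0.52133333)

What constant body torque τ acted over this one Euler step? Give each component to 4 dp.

τ = (0.2000, 0.1400, -0.0600)

rate change Δω = (0.09500000, 0.12600000, -0.02133333)
I·α + gyro = (0.2000, 0.1400, -0.0600)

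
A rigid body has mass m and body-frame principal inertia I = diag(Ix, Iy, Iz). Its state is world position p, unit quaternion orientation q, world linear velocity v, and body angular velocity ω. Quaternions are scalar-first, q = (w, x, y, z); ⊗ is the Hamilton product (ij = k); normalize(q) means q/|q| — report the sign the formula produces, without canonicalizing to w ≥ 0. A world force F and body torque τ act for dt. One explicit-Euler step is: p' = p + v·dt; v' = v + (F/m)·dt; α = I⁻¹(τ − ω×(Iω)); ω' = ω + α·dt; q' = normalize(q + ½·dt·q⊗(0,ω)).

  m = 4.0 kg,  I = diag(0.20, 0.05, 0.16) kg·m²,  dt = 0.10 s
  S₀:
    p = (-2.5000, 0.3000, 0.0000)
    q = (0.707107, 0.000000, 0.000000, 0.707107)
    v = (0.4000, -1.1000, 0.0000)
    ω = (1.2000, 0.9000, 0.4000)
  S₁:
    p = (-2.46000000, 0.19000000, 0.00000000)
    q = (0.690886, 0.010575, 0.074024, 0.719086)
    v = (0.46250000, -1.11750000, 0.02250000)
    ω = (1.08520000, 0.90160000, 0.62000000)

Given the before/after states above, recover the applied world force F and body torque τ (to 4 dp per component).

F = (2.5000, -0.7000, 0.9000)
τ = (-0.1900, 0.0200, 0.1900)

Δv = v₁−v₀ = (0.06250000, -0.01750000, 0.02250000)
applied force F = (2.5000, -0.7000, 0.9000)
rate change Δω = (-0.11480000, 0.00160000, 0.22000000)
gyro term ω₀×Iω₀ = (0.0396, 0.0192, -0.1620)
applied torque τ = (-0.1900, 0.0200, 0.1900)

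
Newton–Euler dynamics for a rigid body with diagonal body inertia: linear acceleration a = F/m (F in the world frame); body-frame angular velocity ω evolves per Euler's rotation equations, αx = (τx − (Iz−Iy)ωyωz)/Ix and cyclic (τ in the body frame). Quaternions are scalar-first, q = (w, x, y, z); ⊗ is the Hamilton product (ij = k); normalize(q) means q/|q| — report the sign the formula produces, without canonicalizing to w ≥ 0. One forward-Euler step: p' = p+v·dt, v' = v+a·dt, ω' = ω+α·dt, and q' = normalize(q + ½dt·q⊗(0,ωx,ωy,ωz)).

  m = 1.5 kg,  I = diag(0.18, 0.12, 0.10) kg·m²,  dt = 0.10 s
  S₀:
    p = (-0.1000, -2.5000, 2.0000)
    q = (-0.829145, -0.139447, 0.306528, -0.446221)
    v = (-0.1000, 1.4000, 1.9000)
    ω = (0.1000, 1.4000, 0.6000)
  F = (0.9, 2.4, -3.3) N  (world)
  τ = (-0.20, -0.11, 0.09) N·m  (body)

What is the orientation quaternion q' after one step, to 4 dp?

q' = (-0.8341, -0.1029, 0.2497, -0.4810)

q⊗(0,ω) = (-0.1474619, 0.7257117, -1.1217569, -0.7233656)
updated quaternion q' = (-0.8341, -0.1029, 0.2497, -0.4810)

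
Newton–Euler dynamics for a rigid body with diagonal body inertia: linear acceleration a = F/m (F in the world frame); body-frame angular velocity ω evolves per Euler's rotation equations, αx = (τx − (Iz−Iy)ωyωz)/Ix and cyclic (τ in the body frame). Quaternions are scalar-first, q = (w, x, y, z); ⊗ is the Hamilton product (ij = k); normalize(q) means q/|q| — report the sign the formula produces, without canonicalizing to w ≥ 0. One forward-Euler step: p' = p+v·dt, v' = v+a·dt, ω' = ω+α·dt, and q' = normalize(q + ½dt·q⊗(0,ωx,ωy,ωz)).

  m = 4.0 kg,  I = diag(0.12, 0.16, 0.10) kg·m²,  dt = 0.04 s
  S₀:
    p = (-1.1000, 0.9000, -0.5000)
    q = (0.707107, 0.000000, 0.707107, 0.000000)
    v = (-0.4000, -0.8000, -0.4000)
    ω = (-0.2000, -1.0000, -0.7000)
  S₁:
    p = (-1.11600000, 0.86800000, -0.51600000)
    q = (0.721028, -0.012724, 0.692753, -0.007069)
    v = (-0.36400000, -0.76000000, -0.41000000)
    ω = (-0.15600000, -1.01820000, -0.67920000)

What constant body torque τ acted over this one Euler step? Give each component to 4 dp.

τ = (0.0900, -0.0700, 0.0600)

Δω = ω₁−ω₀ = (0.04400000, -0.01820000, 0.02080000)
precession coupling = (-0.0420, 0.0028, 0.0080)
applied torque τ = (0.0900, -0.0700, 0.0600)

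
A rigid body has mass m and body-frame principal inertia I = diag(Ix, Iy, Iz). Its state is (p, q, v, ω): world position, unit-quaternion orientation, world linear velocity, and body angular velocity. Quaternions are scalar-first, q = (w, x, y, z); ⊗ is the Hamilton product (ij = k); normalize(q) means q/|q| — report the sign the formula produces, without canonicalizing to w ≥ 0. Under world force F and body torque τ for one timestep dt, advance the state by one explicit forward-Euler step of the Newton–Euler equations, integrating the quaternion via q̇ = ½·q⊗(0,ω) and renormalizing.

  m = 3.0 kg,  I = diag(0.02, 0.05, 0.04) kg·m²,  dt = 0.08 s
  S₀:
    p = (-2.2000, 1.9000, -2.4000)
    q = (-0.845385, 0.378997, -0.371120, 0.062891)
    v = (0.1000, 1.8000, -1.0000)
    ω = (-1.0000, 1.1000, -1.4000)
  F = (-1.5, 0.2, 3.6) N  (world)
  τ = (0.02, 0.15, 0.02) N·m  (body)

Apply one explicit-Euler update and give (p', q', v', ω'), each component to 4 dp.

p' = (-2.1920, 2.0440, -2.4800)
q' = (-0.8077, 0.4294, -0.3883, 0.1117)
v' = (0.0600, 1.8053, -0.9040)
ω' = (-0.9816, 1.3848, -1.2940)

ω×(Iω) gyroscopic = (0.0154, -0.0280, -0.0330)
α = I⁻¹(τ − ω×Iω) = (0.2300, 3.5600, 1.3250)
ω' = ω + α·dt = (-0.9816, 1.3848, -1.2940)
2q̇ = q⊗(0,ω) = (0.8752764, 1.2957729, -0.4622187, 1.2293157)
updated quaternion q' = (-0.8077, 0.4294, -0.3883, 0.1117)
new position p' = (-2.1920, 2.0440, -2.4800)
new velocity v' = (0.0600, 1.8053, -0.9040)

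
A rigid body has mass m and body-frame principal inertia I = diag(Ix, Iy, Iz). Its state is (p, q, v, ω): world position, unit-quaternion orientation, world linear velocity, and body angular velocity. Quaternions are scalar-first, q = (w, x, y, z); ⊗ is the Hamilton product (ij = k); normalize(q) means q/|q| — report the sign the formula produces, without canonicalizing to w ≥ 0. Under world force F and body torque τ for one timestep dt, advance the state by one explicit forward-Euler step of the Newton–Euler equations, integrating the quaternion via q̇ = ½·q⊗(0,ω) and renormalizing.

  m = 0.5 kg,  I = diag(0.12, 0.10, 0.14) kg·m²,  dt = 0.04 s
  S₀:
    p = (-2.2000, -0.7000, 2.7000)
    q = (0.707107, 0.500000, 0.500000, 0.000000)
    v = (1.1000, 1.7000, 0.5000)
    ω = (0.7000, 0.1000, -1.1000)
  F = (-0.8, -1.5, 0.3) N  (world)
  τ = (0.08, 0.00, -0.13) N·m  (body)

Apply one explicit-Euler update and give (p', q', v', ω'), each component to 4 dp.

p' = (-2.1560, -0.6320, 2.7200)
q' = (0.6989, 0.4987, 0.5122, -0.0215)
v' = (1.0360, 1.5800, 0.5240)
ω' = (0.7281, 0.0938, -1.1367)

a = (-1.6000, -3.0000, 0.6000)
p + v·dt = (-2.1560, -0.6320, 2.7200)
v + (F/m)dt = (1.0360, 1.5800, 0.5240)
(τ − ω×Iω)/I = (0.7033, -0.1540, -0.9186)
ω' = ω + α·dt = (0.7281, 0.0938, -1.1367)
2q̇ = q⊗(0,ω) = (-0.4000000, -0.0550251, 0.6207107, -1.0778177)
q' = normalize(q + ½dt·q⊗(0,ω)) = (0.6989, 0.4987, 0.5122, -0.0215)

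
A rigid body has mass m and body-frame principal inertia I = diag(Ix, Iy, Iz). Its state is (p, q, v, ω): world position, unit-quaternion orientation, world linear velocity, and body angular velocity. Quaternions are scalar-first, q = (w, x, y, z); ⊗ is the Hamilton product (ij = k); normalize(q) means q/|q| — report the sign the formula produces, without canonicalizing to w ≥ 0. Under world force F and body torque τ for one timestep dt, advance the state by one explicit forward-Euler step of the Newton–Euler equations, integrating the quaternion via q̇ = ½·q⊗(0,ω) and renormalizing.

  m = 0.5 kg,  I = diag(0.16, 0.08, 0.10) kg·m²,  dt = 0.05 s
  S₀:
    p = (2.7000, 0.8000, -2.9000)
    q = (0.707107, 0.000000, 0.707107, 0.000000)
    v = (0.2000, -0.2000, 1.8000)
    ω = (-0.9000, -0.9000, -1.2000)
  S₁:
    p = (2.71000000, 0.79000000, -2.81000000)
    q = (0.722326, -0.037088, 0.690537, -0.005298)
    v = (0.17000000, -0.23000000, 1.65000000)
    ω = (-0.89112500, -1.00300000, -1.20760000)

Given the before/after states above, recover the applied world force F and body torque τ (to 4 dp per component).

velocity change Δv = (-0.03000000, -0.03000000, -0.15000000)
m·(v₁−v₀)/dt = (-0.3000, -0.3000, -1.5000)
ω₁ − ω₀ = (0.00887500, -0.10300000, -0.00760000)
ω₀×(Iω₀) = (0.0216, 0.0648, -0.0648)
applied torque τ = (0.0500, -0.1000, -0.0800)

F = (-0.3000, -0.3000, -1.5000)
τ = (0.0500, -0.1000, -0.0800)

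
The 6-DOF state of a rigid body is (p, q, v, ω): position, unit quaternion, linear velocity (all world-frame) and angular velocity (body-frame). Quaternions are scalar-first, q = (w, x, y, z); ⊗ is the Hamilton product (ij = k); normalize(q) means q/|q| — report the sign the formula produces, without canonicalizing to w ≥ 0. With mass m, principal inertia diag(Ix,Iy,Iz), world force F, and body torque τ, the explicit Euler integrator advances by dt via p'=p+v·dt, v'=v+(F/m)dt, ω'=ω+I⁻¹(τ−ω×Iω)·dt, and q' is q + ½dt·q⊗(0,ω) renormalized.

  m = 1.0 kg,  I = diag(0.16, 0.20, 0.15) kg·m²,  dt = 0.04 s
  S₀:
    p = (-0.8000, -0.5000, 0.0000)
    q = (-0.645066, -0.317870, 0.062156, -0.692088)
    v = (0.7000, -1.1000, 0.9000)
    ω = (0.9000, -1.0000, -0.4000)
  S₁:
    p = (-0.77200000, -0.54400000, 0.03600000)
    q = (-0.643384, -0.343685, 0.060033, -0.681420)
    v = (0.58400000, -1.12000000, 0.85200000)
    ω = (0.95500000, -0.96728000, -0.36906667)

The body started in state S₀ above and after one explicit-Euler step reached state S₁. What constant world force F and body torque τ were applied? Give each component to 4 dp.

velocity change Δv = (-0.11600000, -0.02000000, -0.04800000)
applied force F = (-2.9000, -0.5000, -1.2000)
rate change Δω = (0.05500000, 0.03272000, 0.03093333)
I·α + gyro = (0.2000, 0.1600, 0.0800)

F = (-2.9000, -0.5000, -1.2000)
τ = (0.2000, 0.1600, 0.0800)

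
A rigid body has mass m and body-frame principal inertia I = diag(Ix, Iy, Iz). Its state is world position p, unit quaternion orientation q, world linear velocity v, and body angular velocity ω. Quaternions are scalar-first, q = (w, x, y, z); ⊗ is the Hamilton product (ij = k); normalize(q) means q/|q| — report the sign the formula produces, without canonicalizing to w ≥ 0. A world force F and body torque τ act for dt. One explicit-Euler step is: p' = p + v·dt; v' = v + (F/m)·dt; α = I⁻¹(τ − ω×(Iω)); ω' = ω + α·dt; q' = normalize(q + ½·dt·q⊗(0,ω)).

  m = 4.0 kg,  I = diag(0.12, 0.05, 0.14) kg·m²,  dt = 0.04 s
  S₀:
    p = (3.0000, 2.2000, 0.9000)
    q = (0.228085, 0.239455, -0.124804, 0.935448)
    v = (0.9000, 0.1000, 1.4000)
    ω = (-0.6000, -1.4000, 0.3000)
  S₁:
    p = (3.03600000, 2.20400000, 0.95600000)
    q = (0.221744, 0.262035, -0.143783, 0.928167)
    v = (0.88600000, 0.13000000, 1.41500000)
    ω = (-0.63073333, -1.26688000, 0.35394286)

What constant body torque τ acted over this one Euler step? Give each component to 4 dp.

τ = (-0.1300, 0.1700, 0.1300)

Δω = ω₁−ω₀ = (-0.03073333, 0.13312000, 0.05394286)
precession coupling = (-0.0378, 0.0036, -0.0588)
I·α + gyro = (-0.1300, 0.1700, 0.1300)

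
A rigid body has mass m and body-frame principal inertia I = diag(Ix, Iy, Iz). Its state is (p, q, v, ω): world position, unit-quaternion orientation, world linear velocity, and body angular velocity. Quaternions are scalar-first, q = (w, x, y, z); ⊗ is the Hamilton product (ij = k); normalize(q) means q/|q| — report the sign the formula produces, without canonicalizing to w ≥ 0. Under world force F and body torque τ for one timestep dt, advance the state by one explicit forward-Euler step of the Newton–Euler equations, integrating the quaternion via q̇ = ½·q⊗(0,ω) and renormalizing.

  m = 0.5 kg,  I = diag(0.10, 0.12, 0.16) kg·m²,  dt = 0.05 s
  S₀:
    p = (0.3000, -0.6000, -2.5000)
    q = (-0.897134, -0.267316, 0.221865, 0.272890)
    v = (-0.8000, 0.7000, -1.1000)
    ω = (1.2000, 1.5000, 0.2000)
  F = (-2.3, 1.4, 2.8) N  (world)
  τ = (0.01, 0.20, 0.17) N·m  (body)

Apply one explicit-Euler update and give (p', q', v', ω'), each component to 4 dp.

p' = (0.2600, -0.5650, -2.5550)
q' = (-0.8978, -0.3030, 0.1975, 0.2514)
v' = (-1.0300, 0.8400, -0.8200)
ω' = (1.1990, 1.5893, 0.2419)

gyro term ω×Iω = (0.0120, -0.0144, 0.0360)
α = I⁻¹(τ − ω×Iω) = (-0.0200, 1.7867, 0.8375)
ω' = ω + α·dt = (1.1990, 1.5893, 0.2419)
q⊗(0,ω) = (-0.0665963, -1.4415228, -0.9647698, -0.8466388)
q' = normalize(q + ½dt·q⊗(0,ω)) = (-0.8978, -0.3030, 0.1975, 0.2514)
linear accel F/m = (-4.6000, 2.8000, 5.6000)
p + v·dt = (0.2600, -0.5650, -2.5550)
v' = v + a·dt = (-1.0300, 0.8400, -0.8200)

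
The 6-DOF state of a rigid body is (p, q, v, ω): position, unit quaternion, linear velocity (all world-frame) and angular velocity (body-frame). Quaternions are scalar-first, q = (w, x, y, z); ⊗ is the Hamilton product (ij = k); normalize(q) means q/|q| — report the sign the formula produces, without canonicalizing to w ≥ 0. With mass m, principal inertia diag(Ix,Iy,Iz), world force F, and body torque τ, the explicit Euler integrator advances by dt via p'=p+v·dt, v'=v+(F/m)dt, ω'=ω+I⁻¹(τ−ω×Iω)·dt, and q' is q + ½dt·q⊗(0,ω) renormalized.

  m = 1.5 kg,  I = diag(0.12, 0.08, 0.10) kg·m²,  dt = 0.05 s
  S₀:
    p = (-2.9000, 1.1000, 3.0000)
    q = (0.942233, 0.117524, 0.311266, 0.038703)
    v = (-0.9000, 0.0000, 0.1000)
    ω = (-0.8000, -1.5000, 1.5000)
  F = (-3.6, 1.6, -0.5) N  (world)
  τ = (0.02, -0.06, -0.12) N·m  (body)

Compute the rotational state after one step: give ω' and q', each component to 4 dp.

ω×(Iω) gyroscopic = (-0.0450, -0.0240, -0.0480)
α = I⁻¹(τ − ω×Iω) = (0.5417, -0.4500, -0.7200)
ω + α·dt = (-0.7729, -1.5225, 1.4640)
Hamilton product q⊗(0,ω) = (0.5028637, -0.2288329, -1.6205979, 1.4860763)
updated quaternion q' = (0.9533, 0.1116, 0.2703, 0.0757)

ω' = (-0.7729, -1.5225, 1.4640)
q' = (0.9533, 0.1116, 0.2703, 0.0757)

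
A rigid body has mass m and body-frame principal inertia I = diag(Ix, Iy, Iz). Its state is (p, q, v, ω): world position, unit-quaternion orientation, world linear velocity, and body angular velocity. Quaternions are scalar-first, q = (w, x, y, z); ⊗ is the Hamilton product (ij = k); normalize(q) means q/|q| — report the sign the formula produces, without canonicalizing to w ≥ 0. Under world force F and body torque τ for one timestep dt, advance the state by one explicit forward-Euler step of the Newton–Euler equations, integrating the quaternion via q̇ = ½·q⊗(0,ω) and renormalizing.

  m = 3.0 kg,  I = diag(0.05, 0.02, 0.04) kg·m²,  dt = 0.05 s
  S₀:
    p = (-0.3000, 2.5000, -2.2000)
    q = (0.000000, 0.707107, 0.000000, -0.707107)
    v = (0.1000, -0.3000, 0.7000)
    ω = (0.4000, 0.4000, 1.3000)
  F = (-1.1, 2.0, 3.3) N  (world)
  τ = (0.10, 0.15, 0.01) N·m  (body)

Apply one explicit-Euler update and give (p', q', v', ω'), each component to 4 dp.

p' = (-0.2950, 2.4850, -2.1650)
q' = (0.0159, 0.7137, -0.0300, -0.6996)
v' = (0.0817, -0.2667, 0.7550)
ω' = (0.4896, 0.7620, 1.3185)

α = I⁻¹(τ − ω×Iω) = (1.7920, 7.2400, 0.3700)
new body rate ω' = (0.4896, 0.7620, 1.3185)
2q̇ = q⊗(0,ω) = (0.6363963, 0.2828428, -1.2020819, 0.2828428)
q' = normalize(q + ½dt·q⊗(0,ω)) = (0.0159, 0.7137, -0.0300, -0.6996)
p' = p + v·dt = (-0.2950, 2.4850, -2.1650)
v' = v + a·dt = (0.0817, -0.2667, 0.7550)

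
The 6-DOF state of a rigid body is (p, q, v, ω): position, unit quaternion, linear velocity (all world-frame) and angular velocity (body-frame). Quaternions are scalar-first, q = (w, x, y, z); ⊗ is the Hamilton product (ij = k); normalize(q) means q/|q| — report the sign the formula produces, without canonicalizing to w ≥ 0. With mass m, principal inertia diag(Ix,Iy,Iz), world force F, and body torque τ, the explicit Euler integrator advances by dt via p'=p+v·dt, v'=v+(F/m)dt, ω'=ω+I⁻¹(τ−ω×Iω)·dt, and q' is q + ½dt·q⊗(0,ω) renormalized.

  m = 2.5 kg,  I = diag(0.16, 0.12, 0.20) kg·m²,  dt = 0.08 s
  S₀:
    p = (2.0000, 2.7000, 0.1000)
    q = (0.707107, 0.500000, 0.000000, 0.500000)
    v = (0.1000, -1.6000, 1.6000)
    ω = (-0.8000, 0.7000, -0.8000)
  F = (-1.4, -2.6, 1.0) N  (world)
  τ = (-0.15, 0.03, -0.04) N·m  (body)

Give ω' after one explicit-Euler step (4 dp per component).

ω' = (-0.8526, 0.7371, -0.8250)

angular accel α = (-0.6575, 0.4633, -0.3120)
new body rate ω' = (-0.8526, 0.7371, -0.8250)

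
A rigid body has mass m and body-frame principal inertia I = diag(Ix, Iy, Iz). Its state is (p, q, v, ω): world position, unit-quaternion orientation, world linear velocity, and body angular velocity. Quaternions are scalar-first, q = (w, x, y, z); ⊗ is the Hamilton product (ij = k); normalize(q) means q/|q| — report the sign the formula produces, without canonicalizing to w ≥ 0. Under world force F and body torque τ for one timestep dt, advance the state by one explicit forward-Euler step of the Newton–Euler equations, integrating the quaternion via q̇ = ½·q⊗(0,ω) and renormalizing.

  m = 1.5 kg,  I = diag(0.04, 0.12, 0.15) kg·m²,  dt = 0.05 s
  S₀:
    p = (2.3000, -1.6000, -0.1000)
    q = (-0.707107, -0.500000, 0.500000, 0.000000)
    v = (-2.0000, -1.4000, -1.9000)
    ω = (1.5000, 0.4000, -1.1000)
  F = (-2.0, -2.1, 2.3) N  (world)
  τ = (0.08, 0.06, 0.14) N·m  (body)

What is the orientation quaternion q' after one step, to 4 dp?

Hamilton product q⊗(0,ω) = (0.5500000, -1.6106605, -0.8328428, -0.1721823)
q + ½dt·q⊗(0,ω), renormalized = (-0.6926, -0.5397, 0.4786, -0.0043)

q' = (-0.6926, -0.5397, 0.4786, -0.0043)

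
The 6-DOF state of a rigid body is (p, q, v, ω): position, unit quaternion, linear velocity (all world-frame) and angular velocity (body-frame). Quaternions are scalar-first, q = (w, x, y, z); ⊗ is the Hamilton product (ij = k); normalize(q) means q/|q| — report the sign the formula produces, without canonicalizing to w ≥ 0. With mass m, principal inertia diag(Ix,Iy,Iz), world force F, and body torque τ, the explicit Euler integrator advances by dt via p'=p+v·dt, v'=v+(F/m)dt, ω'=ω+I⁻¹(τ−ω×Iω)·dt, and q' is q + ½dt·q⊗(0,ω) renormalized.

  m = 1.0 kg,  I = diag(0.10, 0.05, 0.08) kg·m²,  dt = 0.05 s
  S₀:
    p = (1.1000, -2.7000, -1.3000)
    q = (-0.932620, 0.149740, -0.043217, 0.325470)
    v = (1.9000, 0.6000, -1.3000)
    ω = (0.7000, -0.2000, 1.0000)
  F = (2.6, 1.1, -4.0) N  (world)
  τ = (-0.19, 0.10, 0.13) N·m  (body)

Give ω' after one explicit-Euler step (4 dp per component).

ω' = (0.6080, -0.1140, 1.0769)

α = I⁻¹(τ − ω×Iω) = (-1.8400, 1.7200, 1.5375)
ω' = ω + α·dt = (0.6080, -0.1140, 1.0769)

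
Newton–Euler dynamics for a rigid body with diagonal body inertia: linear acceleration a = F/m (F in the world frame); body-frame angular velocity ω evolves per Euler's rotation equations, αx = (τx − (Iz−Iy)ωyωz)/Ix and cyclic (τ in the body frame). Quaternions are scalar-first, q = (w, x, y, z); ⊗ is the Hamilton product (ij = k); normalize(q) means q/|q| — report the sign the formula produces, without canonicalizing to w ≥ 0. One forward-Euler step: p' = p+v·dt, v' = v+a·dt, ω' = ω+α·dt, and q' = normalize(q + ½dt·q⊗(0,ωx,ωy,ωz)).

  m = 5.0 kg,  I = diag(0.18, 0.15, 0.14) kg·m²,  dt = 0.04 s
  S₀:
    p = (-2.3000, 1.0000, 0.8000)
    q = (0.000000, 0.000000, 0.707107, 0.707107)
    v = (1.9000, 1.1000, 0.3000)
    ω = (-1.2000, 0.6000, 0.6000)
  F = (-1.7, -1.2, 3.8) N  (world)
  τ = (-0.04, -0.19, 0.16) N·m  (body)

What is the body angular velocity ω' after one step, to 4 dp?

precession coupling ω×(Iω) = (-0.0036, -0.0288, 0.0216)
angular accel α = (-0.2022, -1.0747, 0.9886)
new body rate ω' = (-1.2081, 0.5570, 0.6395)

ω' = (-1.2081, 0.5570, 0.6395)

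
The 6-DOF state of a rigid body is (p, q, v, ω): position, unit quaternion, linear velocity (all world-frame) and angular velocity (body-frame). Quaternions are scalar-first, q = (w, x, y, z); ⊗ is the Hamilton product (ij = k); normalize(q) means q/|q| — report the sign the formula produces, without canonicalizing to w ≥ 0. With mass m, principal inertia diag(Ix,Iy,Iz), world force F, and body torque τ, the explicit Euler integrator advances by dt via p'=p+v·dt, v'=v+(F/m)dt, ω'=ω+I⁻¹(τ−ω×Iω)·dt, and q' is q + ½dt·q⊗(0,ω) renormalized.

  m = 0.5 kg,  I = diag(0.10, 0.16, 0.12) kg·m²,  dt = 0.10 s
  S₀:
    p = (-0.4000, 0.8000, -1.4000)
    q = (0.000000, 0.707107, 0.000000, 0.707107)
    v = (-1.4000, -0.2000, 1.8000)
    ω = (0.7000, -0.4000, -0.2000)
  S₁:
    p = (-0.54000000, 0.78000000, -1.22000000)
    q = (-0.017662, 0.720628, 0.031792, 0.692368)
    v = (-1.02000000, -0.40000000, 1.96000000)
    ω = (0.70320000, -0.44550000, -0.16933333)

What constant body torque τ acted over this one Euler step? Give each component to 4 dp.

ω₁ − ω₀ = (0.00320000, -0.04550000, 0.03066667)
τ = I·(Δω/dt) + ω₀×(Iω₀) = (0.0000, -0.0700, 0.0200)

τ = (0.0000, -0.0700, 0.0200)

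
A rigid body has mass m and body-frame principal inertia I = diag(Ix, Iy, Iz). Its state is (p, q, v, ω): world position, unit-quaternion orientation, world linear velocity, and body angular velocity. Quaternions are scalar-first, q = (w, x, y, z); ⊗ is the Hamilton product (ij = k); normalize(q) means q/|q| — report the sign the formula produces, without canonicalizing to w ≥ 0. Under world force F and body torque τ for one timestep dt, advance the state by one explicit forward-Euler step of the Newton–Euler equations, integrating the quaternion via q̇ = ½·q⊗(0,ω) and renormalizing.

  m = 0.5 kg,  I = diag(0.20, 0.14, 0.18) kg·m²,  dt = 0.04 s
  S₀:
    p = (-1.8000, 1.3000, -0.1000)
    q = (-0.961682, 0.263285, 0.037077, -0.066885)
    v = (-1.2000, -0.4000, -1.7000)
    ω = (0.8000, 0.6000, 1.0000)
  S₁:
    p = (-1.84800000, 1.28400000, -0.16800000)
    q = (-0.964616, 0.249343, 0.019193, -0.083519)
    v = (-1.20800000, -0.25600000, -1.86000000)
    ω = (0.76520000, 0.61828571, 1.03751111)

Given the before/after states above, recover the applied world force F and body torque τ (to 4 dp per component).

rate change Δω = (-0.03480000, 0.01828571, 0.03751111)
gyro term ω₀×Iω₀ = (0.0240, 0.0160, -0.0288)
I·α + gyro = (-0.1500, 0.0800, 0.1400)
velocity change Δv = (-0.00800000, 0.14400000, -0.16000000)
m·(v₁−v₀)/dt = (-0.1000, 1.8000, -2.0000)

F = (-0.1000, 1.8000, -2.0000)
τ = (-0.1500, 0.0800, 0.1400)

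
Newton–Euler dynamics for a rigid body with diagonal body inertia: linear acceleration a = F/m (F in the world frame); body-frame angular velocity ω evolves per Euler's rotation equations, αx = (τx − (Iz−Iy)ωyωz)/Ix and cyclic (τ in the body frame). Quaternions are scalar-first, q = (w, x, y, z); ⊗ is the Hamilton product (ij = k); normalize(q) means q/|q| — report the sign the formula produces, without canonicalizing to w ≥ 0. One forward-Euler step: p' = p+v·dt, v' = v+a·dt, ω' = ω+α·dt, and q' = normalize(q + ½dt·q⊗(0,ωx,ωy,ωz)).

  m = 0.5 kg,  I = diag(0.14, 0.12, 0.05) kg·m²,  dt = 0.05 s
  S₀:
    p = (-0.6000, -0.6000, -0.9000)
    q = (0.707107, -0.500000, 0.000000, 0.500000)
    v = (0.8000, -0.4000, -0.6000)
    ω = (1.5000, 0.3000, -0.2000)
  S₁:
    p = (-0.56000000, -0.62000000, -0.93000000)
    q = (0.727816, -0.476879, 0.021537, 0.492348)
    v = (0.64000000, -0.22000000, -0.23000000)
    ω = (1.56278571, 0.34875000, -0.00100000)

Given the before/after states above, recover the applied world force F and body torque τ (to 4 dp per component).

F = (-1.6000, 1.8000, 3.7000)
τ = (0.1800, 0.0900, 0.1900)

v₁ − v₀ = (-0.16000000, 0.18000000, 0.37000000)
F = m·Δv/dt = (-1.6000, 1.8000, 3.7000)
Δω = ω₁−ω₀ = (0.06278571, 0.04875000, 0.19900000)
applied torque τ = (0.1800, 0.0900, 0.1900)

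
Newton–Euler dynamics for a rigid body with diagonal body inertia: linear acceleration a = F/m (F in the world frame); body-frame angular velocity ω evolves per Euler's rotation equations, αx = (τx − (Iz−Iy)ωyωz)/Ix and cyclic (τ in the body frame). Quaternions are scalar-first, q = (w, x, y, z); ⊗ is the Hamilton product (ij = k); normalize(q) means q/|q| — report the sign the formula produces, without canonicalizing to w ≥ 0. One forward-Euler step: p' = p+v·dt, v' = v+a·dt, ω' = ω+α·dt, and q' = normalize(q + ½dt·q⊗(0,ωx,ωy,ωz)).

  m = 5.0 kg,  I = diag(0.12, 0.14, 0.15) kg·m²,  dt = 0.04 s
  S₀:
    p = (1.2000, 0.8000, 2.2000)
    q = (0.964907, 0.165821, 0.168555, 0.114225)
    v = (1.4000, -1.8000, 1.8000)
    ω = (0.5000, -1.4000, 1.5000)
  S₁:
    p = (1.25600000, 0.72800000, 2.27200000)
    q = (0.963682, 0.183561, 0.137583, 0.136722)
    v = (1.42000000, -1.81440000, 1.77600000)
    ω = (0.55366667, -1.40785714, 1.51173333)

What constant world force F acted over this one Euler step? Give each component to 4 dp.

F = (2.5000, -1.8000, -3.0000)

v₁ − v₀ = (0.02000000, -0.01440000, -0.02400000)
applied force F = (2.5000, -1.8000, -3.0000)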